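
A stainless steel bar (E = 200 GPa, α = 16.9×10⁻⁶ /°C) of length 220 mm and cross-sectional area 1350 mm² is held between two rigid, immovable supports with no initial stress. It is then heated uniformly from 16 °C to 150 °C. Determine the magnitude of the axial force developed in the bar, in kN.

P ≈ 611 kN (compressive)

Full restraint means ε = 0, so the stress is σ = EαΔT = 200×10³ × 16.9×10⁻⁶ × 134 = 452.9 MPa.
Then P = σA = 452.9 × 1350 mm² = 611.4 kN, compressive.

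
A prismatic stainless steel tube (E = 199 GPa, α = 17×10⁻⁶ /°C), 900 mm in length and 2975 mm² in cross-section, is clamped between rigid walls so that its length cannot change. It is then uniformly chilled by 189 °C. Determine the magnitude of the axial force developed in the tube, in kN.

With zero net strain, σ = E·αΔT = 199 GPa × 17×10⁻⁶ × 189 = 639.4 MPa.
Then P = σA = 639.4 × 2975 mm² = 1902 kN, tensile.

P ≈ 1900 kN (tensile)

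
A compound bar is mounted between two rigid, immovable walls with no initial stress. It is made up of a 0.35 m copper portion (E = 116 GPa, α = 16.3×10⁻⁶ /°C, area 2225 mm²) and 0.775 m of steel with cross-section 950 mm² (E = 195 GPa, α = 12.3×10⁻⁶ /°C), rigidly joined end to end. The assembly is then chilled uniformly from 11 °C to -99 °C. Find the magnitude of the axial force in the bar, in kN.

P ≈ 303 kN (tensile)

With the walls removed the bar would change length by δ_free = Σ αᵢΔT Lᵢ = 16.3×10⁻⁶×110×350 + 12.3×10⁻⁶×110×775 = 1.676 mm.
The rigid supports impose zero overall length change; the single axial force P common to all segments must satisfy P Σ Lᵢ/(AᵢEᵢ) = δ_free.
Σ Lᵢ/(AᵢEᵢ) = 350/(2225×116×10³) + 775/(950×195×10³) = 5.54×10⁻⁶ mm/N.
Hence P = δ_free / Σ(L/AE) = 1.676/5.54×10⁻⁶ = 302.6 kN (tensile).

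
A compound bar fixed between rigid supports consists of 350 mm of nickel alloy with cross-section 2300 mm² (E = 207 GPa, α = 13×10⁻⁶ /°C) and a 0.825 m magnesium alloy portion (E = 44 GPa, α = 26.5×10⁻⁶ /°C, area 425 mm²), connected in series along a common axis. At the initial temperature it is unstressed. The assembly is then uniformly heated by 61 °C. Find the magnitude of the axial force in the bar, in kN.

If the supports were absent, the total length change would be Σ αᵢΔT Lᵢ = 13×10⁻⁶×61×350 + 26.5×10⁻⁶×61×825 = 1.611 mm.
Since the ends are fixed, an axial force P builds up, equal in every segment, with P · Σ Lᵢ/(AᵢEᵢ) = δ_free.
Σ Lᵢ/(AᵢEᵢ) = 350/(2300×207×10³) + 825/(425×44×10³) = 4.485×10⁻⁵ mm/N.
P = 1.611 / 4.485×10⁻⁵ = 35920 N = 35.92 kN, compressive.

P ≈ 35.9 kN (compressive)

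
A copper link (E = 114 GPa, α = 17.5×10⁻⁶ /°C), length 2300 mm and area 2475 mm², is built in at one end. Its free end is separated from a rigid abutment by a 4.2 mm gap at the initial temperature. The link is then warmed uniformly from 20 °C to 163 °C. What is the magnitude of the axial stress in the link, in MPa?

σ ≈ 77.1 MPa (compressive)

Unrestrained expansion: δ_free = αΔT L = 17.5×10⁻⁶ × 143 × 2300 = 5.756 mm.
This exceeds the 4.2 mm gap, so the wall pushes back. The portion of expansion that must be recovered elastically is δ_free − gap = 5.756 − 4.2 = 1.556 mm.
So σ = E(δ_free − g)/L = 114×10³ × 1.556/2300 = 77.11 MPa.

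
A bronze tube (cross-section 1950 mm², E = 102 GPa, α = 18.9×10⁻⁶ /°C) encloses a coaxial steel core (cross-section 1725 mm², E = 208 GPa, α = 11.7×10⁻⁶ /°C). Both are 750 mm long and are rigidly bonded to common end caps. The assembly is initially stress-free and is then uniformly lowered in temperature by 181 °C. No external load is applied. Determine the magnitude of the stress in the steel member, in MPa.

The bronze has the larger α, so on cooling it would change length more than the steel if both were free. The rigid plates force a common final length, so the bronze is put into tension and the steel into compression, with equal and opposite forces P (no external load).
Compatibility of the two members (thermal + elastic change equal): (α₁ − α₂)ΔT = P·[1/(A₁E₁) + 1/(A₂E₂)].
|α₁ − α₂|·ΔT = 7.2×10⁻⁶ × 181 = 0.001303.
1/(A₁E₁) + 1/(A₂E₂) = 1/(1950×102×10³) + 1/(1725×208×10³) = 7.815×10⁻⁹ N⁻¹.
P = 0.001303 / 7.815×10⁻⁹ = 166800 N = 166.8 kN.
σ_{steel} = P/A₂ = 166800/1725 = 96.67 MPa, compressive.

σ ≈ 96.7 MPa (compressive)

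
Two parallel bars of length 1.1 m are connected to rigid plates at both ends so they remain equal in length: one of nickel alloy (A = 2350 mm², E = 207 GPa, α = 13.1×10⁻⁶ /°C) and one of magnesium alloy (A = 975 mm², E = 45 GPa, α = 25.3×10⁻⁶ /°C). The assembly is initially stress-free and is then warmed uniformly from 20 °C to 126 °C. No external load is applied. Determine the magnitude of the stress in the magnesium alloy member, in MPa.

σ ≈ 53.4 MPa (compressive)

The magnesium alloy has the larger α, so on heating it would change length more than the nickel alloy if both were free. The rigid plates force a common final length, so the magnesium alloy is put into compression and the nickel alloy into tension, with equal and opposite forces P (no external load).
Equating the net (thermal + elastic) strains gives |α₁ − α₂|·ΔT = P·[1/(A₁E₁) + 1/(A₂E₂)].
|α₁ − α₂|·ΔT = 12.2×10⁻⁶ × 106 = 0.001293.
1/(A₁E₁) + 1/(A₂E₂) = 1/(2350×207×10³) + 1/(975×45×10³) = 2.485×10⁻⁸ N⁻¹.
So P = 0.001293 / 2.485×10⁻⁸ = 52.04 kN.
σ_{magnesium alloy} = P/A₂ = 52040/975 = 53.38 MPa, compressive.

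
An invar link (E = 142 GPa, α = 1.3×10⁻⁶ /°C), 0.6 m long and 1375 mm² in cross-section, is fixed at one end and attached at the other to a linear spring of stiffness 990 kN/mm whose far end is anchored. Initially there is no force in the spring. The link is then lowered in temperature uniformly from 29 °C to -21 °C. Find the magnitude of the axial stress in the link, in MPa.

σ ≈ 6.95 MPa (tensile)

The unrestrained thermal change is αΔT L = 1.3×10⁻⁶ × 50 × 600 = 0.039 mm.
With a force P in the spring, the elastic change of the link is PL/(AE) and that of the spring is P/k; compatibility requires their sum to equal δ_free.
So P = δ_free / [L/(AE) + 1/k] = 0.039 / [ 600/(1375×142×10³) + 1/(990×10³) ].
P = 0.039 / 4.083×10⁻⁶ = 9552 N.
σ = P/A = 9552/1375 = 6.947 MPa.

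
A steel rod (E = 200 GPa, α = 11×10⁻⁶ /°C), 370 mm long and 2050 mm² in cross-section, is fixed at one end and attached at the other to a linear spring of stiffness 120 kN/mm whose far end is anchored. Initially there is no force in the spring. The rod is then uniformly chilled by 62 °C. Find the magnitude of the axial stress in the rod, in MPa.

If the spring were absent the rod would shorten by αΔT L = 11×10⁻⁶ × 62 × 370 = 0.2523 mm.
Let P be the tensile force in the spring. The rod extends elastically by PL/(AE) and the spring stretches by P/k; together these equal δ_free.
P [ L/(AE) + 1/k ] = δ_free → P [ 370/(2050×200×10³) + 1/(120×10³) ] = 0.2523.
P = 0.2523 / 9.236×10⁻⁶ = 27320 N.
σ = P/A = 27320/2050 = 13.33 MPa.

σ ≈ 13.3 MPa (tensile)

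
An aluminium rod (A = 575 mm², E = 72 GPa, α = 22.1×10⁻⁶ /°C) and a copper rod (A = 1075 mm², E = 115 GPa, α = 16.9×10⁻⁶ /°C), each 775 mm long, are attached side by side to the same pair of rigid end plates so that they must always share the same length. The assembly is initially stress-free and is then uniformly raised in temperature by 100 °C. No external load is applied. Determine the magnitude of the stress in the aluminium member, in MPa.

The aluminium has the larger α, so on heating it would change length more than the copper if both were free. The rigid plates force a common final length, so the aluminium is put into compression and the copper into tension, with equal and opposite forces P (no external load).
Equating the net (thermal + elastic) strains gives |α₁ − α₂|·ΔT = P·[1/(A₁E₁) + 1/(A₂E₂)].
|α₁ − α₂|·ΔT = 5.2×10⁻⁶ × 100 = 0.00052.
1/(A₁E₁) + 1/(A₂E₂) = 1/(575×72×10³) + 1/(1075×115×10³) = 3.224×10⁻⁸ N⁻¹.
So P = 0.00052 / 3.224×10⁻⁸ = 16.13 kN.
σ_{aluminium} = P/A₁ = 16130/575 = 28.05 MPa, compressive.

σ ≈ 28 MPa (compressive)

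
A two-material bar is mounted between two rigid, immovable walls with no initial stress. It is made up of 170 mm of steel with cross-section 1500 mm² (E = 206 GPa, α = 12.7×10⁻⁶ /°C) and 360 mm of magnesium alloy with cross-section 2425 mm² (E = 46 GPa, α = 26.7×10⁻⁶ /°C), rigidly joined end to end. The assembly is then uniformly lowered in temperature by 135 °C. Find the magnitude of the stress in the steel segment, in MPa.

σ ≈ 280 MPa (tensile)

With the walls removed the bar would change length by δ_free = Σ αᵢΔT Lᵢ = 12.7×10⁻⁶×135×170 + 26.7×10⁻⁶×135×360 = 1.589 mm.
The walls prevent any net length change, so an axial force P (same in every segment) develops. Compatibility: P · Σ Lᵢ/(AᵢEᵢ) = δ_free.
The series flexibility is Σ Lᵢ/(AᵢEᵢ) = 170/(1500×206×10³) + 360/(2425×46×10³) = 3.777×10⁻⁶ mm/N.
Hence P = δ_free / Σ(L/AE) = 1.589/3.777×10⁻⁶ = 420.7 kN (tensile).
σ_{steel} = P / A = 420700 / 1500 = 280.5 MPa.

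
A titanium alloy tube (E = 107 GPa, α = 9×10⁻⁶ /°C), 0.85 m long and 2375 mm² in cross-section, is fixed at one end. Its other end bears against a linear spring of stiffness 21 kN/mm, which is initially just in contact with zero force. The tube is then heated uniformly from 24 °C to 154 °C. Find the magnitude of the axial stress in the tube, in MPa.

If the spring were absent the tube would lengthen by αΔT L = 9×10⁻⁶ × 130 × 850 = 0.9945 mm.
Let P be the compressive force at the spring. The tube shortens elastically by PL/(AE) and the spring compresses by P/k; together these equal δ_free.
So P = δ_free / [L/(AE) + 1/k] = 0.9945 / [ 850/(2375×107×10³) + 1/(21×10³) ].
P = 0.9945 / 5.096×10⁻⁵ = 19510 N.
σ = P/A = 19510/2375 = 8.216 MPa.

σ ≈ 8.22 MPa (compressive)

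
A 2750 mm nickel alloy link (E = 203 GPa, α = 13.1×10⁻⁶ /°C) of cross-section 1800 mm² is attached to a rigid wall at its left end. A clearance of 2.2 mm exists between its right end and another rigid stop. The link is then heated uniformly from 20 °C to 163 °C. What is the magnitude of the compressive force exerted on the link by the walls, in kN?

Unrestrained expansion: δ_free = αΔT L = 13.1×10⁻⁶ × 143 × 2750 = 5.152 mm.
This exceeds the 2.2 mm gap, so the wall pushes back. The portion of expansion that must be recovered elastically is δ_free − gap = 5.152 − 2.2 = 2.952 mm.
That suppressed elongation corresponds to σ = E·Δ/L = 203×10³ × 2.952/2750 = 217.9 MPa.
P = σA = 217.9 × 1800 = 392.2 kN.

P ≈ 392 kN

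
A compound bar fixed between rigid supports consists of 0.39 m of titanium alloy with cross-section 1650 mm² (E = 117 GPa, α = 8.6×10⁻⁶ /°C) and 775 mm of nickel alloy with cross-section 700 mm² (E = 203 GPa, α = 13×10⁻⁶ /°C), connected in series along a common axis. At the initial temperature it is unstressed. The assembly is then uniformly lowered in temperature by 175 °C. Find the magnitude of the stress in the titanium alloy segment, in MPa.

σ ≈ 191 MPa (tensile)

With the walls removed the bar would change length by δ_free = Σ αᵢΔT Lᵢ = 8.6×10⁻⁶×175×390 + 13×10⁻⁶×175×775 = 2.35 mm.
Since the ends are fixed, an axial force P builds up, equal in every segment, with P · Σ Lᵢ/(AᵢEᵢ) = δ_free.
The series flexibility is Σ Lᵢ/(AᵢEᵢ) = 390/(1650×117×10³) + 775/(700×203×10³) = 7.474×10⁻⁶ mm/N.
So P = 2.35 / 7.474×10⁻⁶ = 314.4 kN, tensile.
σ_{titanium alloy} = P / A = 314400 / 1650 = 190.6 MPa.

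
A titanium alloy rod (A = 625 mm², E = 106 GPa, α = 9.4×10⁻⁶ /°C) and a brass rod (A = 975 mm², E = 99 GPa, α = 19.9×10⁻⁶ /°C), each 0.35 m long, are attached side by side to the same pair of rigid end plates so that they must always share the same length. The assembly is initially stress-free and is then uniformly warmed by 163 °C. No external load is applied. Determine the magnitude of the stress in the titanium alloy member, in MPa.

σ ≈ 108 MPa (tensile)

Equilibrium of a rigid end plate with no external load gives equal and opposite internal forces ±P in the two members. Since α_{brass} > α_{titanium alloy}, heating drives the brass into compression and the titanium alloy into tension.
Equating the net (thermal + elastic) strains gives |α₁ − α₂|·ΔT = P·[1/(A₁E₁) + 1/(A₂E₂)].
|α₁ − α₂|·ΔT = 10.5×10⁻⁶ × 163 = 0.001711.
1/(A₁E₁) + 1/(A₂E₂) = 1/(625×106×10³) + 1/(975×99×10³) = 2.545×10⁻⁸ N⁻¹.
P = 0.001711 / 2.545×10⁻⁸ = 67240 N = 67.24 kN.
σ_{titanium alloy} = P/A₁ = 67240/625 = 107.6 MPa, tensile.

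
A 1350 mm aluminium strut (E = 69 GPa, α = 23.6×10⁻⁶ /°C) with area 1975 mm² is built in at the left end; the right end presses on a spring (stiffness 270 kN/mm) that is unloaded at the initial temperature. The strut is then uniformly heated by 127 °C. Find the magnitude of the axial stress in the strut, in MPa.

σ ≈ 151 MPa (compressive)

If the spring were absent the strut would lengthen by αΔT L = 23.6×10⁻⁶ × 127 × 1350 = 4.046 mm.
Let P be the compressive force at the spring. The strut shortens elastically by PL/(AE) and the spring compresses by P/k; together these equal δ_free.
So P = δ_free / [L/(AE) + 1/k] = 4.046 / [ 1350/(1975×69×10³) + 1/(270×10³) ].
P = 4.046 / 1.361×10⁻⁵ = 297300 N.
σ = P/A = 297300/1975 = 150.5 MPa.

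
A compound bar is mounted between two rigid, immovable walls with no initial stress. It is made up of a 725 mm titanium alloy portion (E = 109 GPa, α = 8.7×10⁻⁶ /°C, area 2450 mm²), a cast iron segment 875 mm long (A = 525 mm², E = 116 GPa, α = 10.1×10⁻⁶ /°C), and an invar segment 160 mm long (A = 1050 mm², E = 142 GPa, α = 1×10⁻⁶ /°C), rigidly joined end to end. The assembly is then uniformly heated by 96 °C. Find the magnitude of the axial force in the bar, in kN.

P ≈ 80.9 kN (compressive)

Free thermal expansion of the whole bar: Σ αᵢΔT Lᵢ = 8.7×10⁻⁶×96×725 + 10.1×10⁻⁶×96×875 + 1×10⁻⁶×96×160 = 1.469 mm.
The rigid supports impose zero overall length change; the single axial force P common to all segments must satisfy P Σ Lᵢ/(AᵢEᵢ) = δ_free.
Σ Lᵢ/(AᵢEᵢ) = 725/(2450×109×10³) + 875/(525×116×10³) + 160/(1050×142×10³) = 1.816×10⁻⁵ mm/N.
Hence P = δ_free / Σ(L/AE) = 1.469/1.816×10⁻⁵ = 80.93 kN (compressive).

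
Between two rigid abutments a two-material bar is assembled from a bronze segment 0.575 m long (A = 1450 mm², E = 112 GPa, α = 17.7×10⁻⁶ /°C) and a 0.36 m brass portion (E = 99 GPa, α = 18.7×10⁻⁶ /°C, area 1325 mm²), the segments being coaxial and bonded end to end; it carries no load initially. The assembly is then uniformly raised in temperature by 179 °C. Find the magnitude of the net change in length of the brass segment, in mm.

Free thermal expansion of the whole bar: Σ αᵢΔT Lᵢ = 17.7×10⁻⁶×179×575 + 18.7×10⁻⁶×179×360 = 3.027 mm.
Since the ends are fixed, an axial force P builds up, equal in every segment, with P · Σ Lᵢ/(AᵢEᵢ) = δ_free.
The series flexibility is Σ Lᵢ/(AᵢEᵢ) = 575/(1450×112×10³) + 360/(1325×99×10³) = 6.285×10⁻⁶ mm/N.
P = 3.027 / 6.285×10⁻⁶ = 481600 N = 481.6 kN, compressive.
For the brass segment, free thermal change = 18.7×10⁻⁶×179×360 = 1.205 mm and elastic change from P = 481600×360/(1325×99×10³) = 1.322 mm; these oppose, so the net change is 0.117 mm (segment shortens).

|ΔL| ≈ 0.117 mm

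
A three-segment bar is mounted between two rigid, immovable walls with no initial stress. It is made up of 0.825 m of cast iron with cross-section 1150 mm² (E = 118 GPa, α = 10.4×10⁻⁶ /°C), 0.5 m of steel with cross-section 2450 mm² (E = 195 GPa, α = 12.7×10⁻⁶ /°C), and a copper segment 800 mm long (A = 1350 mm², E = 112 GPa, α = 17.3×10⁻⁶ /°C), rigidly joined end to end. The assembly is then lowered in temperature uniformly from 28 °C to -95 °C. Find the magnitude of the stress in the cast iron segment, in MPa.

With the walls removed the bar would change length by δ_free = Σ αᵢΔT Lᵢ = 10.4×10⁻⁶×123×825 + 12.7×10⁻⁶×123×500 + 17.3×10⁻⁶×123×800 = 3.539 mm.
The rigid supports impose zero overall length change; the single axial force P common to all segments must satisfy P Σ Lᵢ/(AᵢEᵢ) = δ_free.
The series flexibility is Σ Lᵢ/(AᵢEᵢ) = 825/(1150×118×10³) + 500/(2450×195×10³) + 800/(1350×112×10³) = 1.242×10⁻⁵ mm/N.
Hence P = δ_free / Σ(L/AE) = 3.539/1.242×10⁻⁵ = 285 kN (tensile).
σ_{cast iron} = P / A = 285000 / 1150 = 247.8 MPa.

σ ≈ 248 MPa (tensile)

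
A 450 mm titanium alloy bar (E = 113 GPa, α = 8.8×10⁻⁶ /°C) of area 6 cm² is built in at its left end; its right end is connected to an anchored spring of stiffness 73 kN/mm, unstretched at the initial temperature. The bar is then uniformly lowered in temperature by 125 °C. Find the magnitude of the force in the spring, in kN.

P ≈ 24.3 kN

Free thermal contraction: δ_free = αΔT L = 8.8×10⁻⁶ × 125 × 450 = 0.495 mm.
With a force P in the spring, the elastic change of the bar is PL/(AE) and that of the spring is P/k; compatibility requires their sum to equal δ_free.
So P = δ_free / [L/(AE) + 1/k] = 0.495 / [ 450/(600×113×10³) + 1/(73×10³) ].
P = 0.495 / 2.034×10⁻⁵ = 24340 N.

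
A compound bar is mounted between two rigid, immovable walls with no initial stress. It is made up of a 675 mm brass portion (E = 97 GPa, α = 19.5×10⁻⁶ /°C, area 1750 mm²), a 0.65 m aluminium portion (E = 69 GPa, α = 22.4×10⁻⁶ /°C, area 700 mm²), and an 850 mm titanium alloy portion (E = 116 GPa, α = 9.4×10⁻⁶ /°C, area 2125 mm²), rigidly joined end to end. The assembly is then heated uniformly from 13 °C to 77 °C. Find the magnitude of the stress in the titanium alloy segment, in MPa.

σ ≈ 51.5 MPa (compressive)

With the walls removed the bar would change length by δ_free = Σ αᵢΔT Lᵢ = 19.5×10⁻⁶×64×675 + 22.4×10⁻⁶×64×650 + 9.4×10⁻⁶×64×850 = 2.286 mm.
The walls prevent any net length change, so an axial force P (same in every segment) develops. Compatibility: P · Σ Lᵢ/(AᵢEᵢ) = δ_free.
Σ Lᵢ/(AᵢEᵢ) = 675/(1750×97×10³) + 650/(700×69×10³) + 850/(2125×116×10³) = 2.088×10⁻⁵ mm/N.
So P = 2.286 / 2.088×10⁻⁵ = 109.5 kN, compressive.
σ_{titanium alloy} = P / A = 109500 / 2125 = 51.51 MPa.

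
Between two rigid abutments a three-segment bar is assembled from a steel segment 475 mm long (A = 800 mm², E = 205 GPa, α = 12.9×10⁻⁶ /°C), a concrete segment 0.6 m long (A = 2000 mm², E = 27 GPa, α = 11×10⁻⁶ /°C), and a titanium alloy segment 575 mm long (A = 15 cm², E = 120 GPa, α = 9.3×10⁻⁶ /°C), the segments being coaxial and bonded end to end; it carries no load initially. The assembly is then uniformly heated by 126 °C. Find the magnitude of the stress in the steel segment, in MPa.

σ ≈ 165 MPa (compressive)

With the walls removed the bar would change length by δ_free = Σ αᵢΔT Lᵢ = 12.9×10⁻⁶×126×475 + 11×10⁻⁶×126×600 + 9.3×10⁻⁶×126×575 = 2.277 mm.
The walls prevent any net length change, so an axial force P (same in every segment) develops. Compatibility: P · Σ Lᵢ/(AᵢEᵢ) = δ_free.
Σ Lᵢ/(AᵢEᵢ) = 475/(800×205×10³) + 600/(2000×27×10³) + 575/(1500×120×10³) = 1.72×10⁻⁵ mm/N.
So P = 2.277 / 1.72×10⁻⁵ = 132.4 kN, compressive.
σ_{steel} = P / A = 132400 / 800 = 165.5 MPa.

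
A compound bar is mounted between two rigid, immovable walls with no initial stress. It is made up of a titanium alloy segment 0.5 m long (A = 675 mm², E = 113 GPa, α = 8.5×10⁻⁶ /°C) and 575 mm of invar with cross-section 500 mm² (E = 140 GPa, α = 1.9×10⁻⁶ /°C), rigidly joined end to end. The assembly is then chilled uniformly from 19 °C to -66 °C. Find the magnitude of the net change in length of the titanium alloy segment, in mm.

With the walls removed the bar would change length by δ_free = Σ αᵢΔT Lᵢ = 8.5×10⁻⁶×85×500 + 1.9×10⁻⁶×85×575 = 0.4541 mm.
The rigid supports impose zero overall length change; the single axial force P common to all segments must satisfy P Σ Lᵢ/(AᵢEᵢ) = δ_free.
Σ Lᵢ/(AᵢEᵢ) = 500/(675×113×10³) + 575/(500×140×10³) = 1.477×10⁻⁵ mm/N.
P = 0.4541 / 1.477×10⁻⁵ = 30750 N = 30.75 kN, tensile.
For the titanium alloy segment, free thermal change = 8.5×10⁻⁶×85×500 = 0.3612 mm and elastic change from P = 30750×500/(675×113×10³) = 0.2016 mm; these oppose, so the net change is 0.16 mm (segment shortens).

|ΔL| ≈ 0.16 mm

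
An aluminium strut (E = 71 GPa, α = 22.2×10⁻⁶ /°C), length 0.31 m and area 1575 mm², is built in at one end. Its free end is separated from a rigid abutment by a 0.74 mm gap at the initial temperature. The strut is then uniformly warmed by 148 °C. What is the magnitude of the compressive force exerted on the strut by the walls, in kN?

If the wall were absent the strut would grow by αΔT L = 22.2×10⁻⁶ × 148 × 310 = 1.019 mm.
The gap closes (δ_free > 0.74 mm) and the wall then resists a further 1.019 − 0.74 = 0.2785 mm of expansion.
That suppressed elongation corresponds to σ = E·Δ/L = 71×10³ × 0.2785/310 = 63.79 MPa.
P = σA = 63.79 × 1575 = 100.5 kN.

P ≈ 100 kN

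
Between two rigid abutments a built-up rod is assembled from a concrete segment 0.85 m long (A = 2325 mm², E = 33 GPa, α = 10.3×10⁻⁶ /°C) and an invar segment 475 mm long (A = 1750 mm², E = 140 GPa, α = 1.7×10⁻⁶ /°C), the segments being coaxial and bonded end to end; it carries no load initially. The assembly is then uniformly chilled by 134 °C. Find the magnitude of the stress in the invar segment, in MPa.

Free thermal contraction of the whole bar: Σ αᵢΔT Lᵢ = 10.3×10⁻⁶×134×850 + 1.7×10⁻⁶×134×475 = 1.281 mm.
The rigid supports impose zero overall length change; the single axial force P common to all segments must satisfy P Σ Lᵢ/(AᵢEᵢ) = δ_free.
Σ Lᵢ/(AᵢEᵢ) = 850/(2325×33×10³) + 475/(1750×140×10³) = 1.302×10⁻⁵ mm/N.
Hence P = δ_free / Σ(L/AE) = 1.281/1.302×10⁻⁵ = 98.44 kN (tensile).
σ_{invar} = P / A = 98440 / 1750 = 56.25 MPa.

σ ≈ 56.2 MPa (tensile)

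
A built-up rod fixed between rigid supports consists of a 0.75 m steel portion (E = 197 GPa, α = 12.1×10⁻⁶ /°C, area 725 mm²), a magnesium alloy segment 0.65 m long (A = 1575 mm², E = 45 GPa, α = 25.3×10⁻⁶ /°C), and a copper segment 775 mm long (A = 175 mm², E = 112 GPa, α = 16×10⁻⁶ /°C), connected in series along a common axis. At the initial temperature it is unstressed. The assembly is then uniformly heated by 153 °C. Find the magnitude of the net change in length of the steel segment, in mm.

With the walls removed the bar would change length by δ_free = Σ αᵢΔT Lᵢ = 12.1×10⁻⁶×153×750 + 25.3×10⁻⁶×153×650 + 16×10⁻⁶×153×775 = 5.802 mm.
The rigid supports impose zero overall length change; the single axial force P common to all segments must satisfy P Σ Lᵢ/(AᵢEᵢ) = δ_free.
The series flexibility is Σ Lᵢ/(AᵢEᵢ) = 750/(725×197×10³) + 650/(1575×45×10³) + 775/(175×112×10³) = 5.396×10⁻⁵ mm/N.
So P = 5.802 / 5.396×10⁻⁵ = 107.5 kN, compressive.
For the steel segment, free thermal change = 12.1×10⁻⁶×153×750 = 1.388 mm and elastic change from P = 107500×750/(725×197×10³) = 0.5646 mm; these oppose, so the net change is 0.824 mm (segment lengthens).

|ΔL| ≈ 0.824 mm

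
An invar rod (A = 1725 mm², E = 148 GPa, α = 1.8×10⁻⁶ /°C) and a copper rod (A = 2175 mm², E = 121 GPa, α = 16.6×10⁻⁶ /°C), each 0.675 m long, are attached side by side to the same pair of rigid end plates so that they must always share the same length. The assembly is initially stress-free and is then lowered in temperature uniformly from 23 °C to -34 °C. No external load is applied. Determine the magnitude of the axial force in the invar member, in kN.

Both members must finish at the same length. With the larger α, the copper tends to over-contract; the plates restrain it, putting the copper in tension and the invar in compression. With no external load the two internal forces are equal and opposite, magnitude P.
Setting the final lengths equal and cancelling L: (α₁ − α₂)ΔT = P/(A₁E₁) + P/(A₂E₂).
|α₁ − α₂|·ΔT = 14.8×10⁻⁶ × 57 = 0.0008436.
1/(A₁E₁) + 1/(A₂E₂) = 1/(1725×148×10³) + 1/(2175×121×10³) = 7.717×10⁻⁹ N⁻¹.
P = 0.0008436 / 7.717×10⁻⁹ = 109300 N = 109.3 kN.

P ≈ 109 kN (compressive in the invar)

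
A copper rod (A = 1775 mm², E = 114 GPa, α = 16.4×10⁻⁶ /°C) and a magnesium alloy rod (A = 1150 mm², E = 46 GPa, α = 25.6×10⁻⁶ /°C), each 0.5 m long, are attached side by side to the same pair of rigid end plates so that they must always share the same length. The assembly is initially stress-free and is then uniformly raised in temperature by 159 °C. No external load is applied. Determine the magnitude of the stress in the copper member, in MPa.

σ ≈ 34.6 MPa (tensile)

The magnesium alloy has the larger α, so on heating it would change length more than the copper if both were free. The rigid plates force a common final length, so the magnesium alloy is put into compression and the copper into tension, with equal and opposite forces P (no external load).
Compatibility of the two members (thermal + elastic change equal): (α₁ − α₂)ΔT = P·[1/(A₁E₁) + 1/(A₂E₂)].
|α₁ − α₂|·ΔT = 9.2×10⁻⁶ × 159 = 0.001463.
1/(A₁E₁) + 1/(A₂E₂) = 1/(1775×114×10³) + 1/(1150×46×10³) = 2.385×10⁻⁸ N⁻¹.
P = 0.001463 / 2.385×10⁻⁸ = 61340 N = 61.34 kN.
σ_{copper} = P/A₁ = 61340/1775 = 34.56 MPa, tensile.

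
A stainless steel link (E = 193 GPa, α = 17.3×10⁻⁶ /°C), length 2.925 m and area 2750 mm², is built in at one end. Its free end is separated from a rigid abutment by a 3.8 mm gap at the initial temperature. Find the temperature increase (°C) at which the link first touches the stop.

Contact occurs when the free expansion equals the gap: αΔT L = 3.8 mm.
ΔT = 3.8 / (17.3×10⁻⁶ × 2925) = 75.1 °C.

ΔT ≈ 75.1 °C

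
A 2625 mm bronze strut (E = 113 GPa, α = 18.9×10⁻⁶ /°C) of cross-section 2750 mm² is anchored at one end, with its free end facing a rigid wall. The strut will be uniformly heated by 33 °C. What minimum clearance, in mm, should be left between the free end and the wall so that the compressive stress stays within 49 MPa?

g ≈ 0.499 mm

Free expansion if unrestrained: δ_free = αΔT L = 18.9×10⁻⁶ × 33 × 2625 = 1.637 mm.
A stress of 49 MPa corresponds to the wall pushing the strut back by σL/E = 49×2625/(113×10³) = 1.138 mm.
So the gap has to take up the difference, g_min = δ_free − σL/E = 1.637 − 1.138 = 0.4989 mm.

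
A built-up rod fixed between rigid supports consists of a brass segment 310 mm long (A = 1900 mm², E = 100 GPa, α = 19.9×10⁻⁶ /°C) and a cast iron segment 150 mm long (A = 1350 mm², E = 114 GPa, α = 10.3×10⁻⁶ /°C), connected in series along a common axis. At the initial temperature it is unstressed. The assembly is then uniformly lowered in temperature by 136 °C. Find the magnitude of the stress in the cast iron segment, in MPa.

Free thermal contraction of the whole bar: Σ αᵢΔT Lᵢ = 19.9×10⁻⁶×136×310 + 10.3×10⁻⁶×136×150 = 1.049 mm.
The walls prevent any net length change, so an axial force P (same in every segment) develops. Compatibility: P · Σ Lᵢ/(AᵢEᵢ) = δ_free.
The series flexibility is Σ Lᵢ/(AᵢEᵢ) = 310/(1900×100×10³) + 150/(1350×114×10³) = 2.606×10⁻⁶ mm/N.
Hence P = δ_free / Σ(L/AE) = 1.049/2.606×10⁻⁶ = 402.5 kN (tensile).
σ_{cast iron} = P / A = 402500 / 1350 = 298.2 MPa.

σ ≈ 298 MPa (tensile)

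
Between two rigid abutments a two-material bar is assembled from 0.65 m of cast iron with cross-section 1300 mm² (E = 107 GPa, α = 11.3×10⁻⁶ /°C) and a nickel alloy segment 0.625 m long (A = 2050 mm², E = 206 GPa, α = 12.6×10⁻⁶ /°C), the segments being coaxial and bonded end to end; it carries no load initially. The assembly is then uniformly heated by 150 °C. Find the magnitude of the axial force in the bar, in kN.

Free thermal expansion of the whole bar: Σ αᵢΔT Lᵢ = 11.3×10⁻⁶×150×650 + 12.6×10⁻⁶×150×625 = 2.283 mm.
The walls prevent any net length change, so an axial force P (same in every segment) develops. Compatibility: P · Σ Lᵢ/(AᵢEᵢ) = δ_free.
The series flexibility is Σ Lᵢ/(AᵢEᵢ) = 650/(1300×107×10³) + 625/(2050×206×10³) = 6.153×10⁻⁶ mm/N.
P = 2.283 / 6.153×10⁻⁶ = 371000 N = 371 kN, compressive.

P ≈ 371 kN (compressive)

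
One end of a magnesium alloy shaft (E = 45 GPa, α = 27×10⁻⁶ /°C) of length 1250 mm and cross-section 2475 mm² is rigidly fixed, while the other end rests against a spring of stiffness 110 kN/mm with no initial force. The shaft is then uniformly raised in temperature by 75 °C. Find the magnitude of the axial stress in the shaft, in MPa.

σ ≈ 50.3 MPa (compressive)

The unrestrained thermal change is αΔT L = 27×10⁻⁶ × 75 × 1250 = 2.531 mm.
With a force P in the spring, the elastic change of the shaft is PL/(AE) and that of the spring is P/k; compatibility requires their sum to equal δ_free.
So P = δ_free / [L/(AE) + 1/k] = 2.531 / [ 1250/(2475×45×10³) + 1/(110×10³) ].
P = 2.531 / 2.031×10⁻⁵ = 124600 N.
σ = P/A = 124600/2475 = 50.35 MPa.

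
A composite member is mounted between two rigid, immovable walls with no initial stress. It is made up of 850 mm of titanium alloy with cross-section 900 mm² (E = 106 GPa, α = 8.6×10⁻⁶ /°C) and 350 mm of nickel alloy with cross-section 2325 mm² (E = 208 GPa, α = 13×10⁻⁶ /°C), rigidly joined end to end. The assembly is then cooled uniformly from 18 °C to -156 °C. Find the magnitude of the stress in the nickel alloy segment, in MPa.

σ ≈ 92.1 MPa (tensile)

Free thermal contraction of the whole bar: Σ αᵢΔT Lᵢ = 8.6×10⁻⁶×174×850 + 13×10⁻⁶×174×350 = 2.064 mm.
The rigid supports impose zero overall length change; the single axial force P common to all segments must satisfy P Σ Lᵢ/(AᵢEᵢ) = δ_free.
The series flexibility is Σ Lᵢ/(AᵢEᵢ) = 850/(900×106×10³) + 350/(2325×208×10³) = 9.634×10⁻⁶ mm/N.
So P = 2.064 / 9.634×10⁻⁶ = 214.2 kN, tensile.
σ_{nickel alloy} = P / A = 214200 / 2325 = 92.13 MPa.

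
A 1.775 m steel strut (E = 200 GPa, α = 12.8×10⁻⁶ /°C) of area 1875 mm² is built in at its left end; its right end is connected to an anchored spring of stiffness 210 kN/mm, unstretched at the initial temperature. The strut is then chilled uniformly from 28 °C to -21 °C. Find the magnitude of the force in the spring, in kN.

Free thermal contraction: δ_free = αΔT L = 12.8×10⁻⁶ × 49 × 1775 = 1.113 mm.
Let P be the tensile force in the spring. The strut extends elastically by PL/(AE) and the spring stretches by P/k; together these equal δ_free.
P [ L/(AE) + 1/k ] = δ_free → P [ 1775/(1875×200×10³) + 1/(210×10³) ] = 1.113.
P = 1.113 / 9.495×10⁻⁶ = 117200 N.

P ≈ 117 kN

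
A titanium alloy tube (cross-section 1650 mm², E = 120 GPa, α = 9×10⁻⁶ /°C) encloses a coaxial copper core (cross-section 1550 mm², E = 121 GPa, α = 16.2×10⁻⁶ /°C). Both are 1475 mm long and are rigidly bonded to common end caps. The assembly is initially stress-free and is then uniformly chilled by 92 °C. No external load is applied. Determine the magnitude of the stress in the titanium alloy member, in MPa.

σ ≈ 38.7 MPa (compressive)

Both members must finish at the same length. With the larger α, the copper tends to over-contract; the plates restrain it, putting the copper in tension and the titanium alloy in compression. With no external load the two internal forces are equal and opposite, magnitude P.
Setting the final lengths equal and cancelling L: (α₁ − α₂)ΔT = P/(A₁E₁) + P/(A₂E₂).
|α₁ − α₂|·ΔT = 7.2×10⁻⁶ × 92 = 0.0006624.
1/(A₁E₁) + 1/(A₂E₂) = 1/(1650×120×10³) + 1/(1550×121×10³) = 1.038×10⁻⁸ N⁻¹.
P = 0.0006624 / 1.038×10⁻⁸ = 63800 N = 63.8 kN.
σ_{titanium alloy} = P/A₁ = 63800/1650 = 38.67 MPa, compressive.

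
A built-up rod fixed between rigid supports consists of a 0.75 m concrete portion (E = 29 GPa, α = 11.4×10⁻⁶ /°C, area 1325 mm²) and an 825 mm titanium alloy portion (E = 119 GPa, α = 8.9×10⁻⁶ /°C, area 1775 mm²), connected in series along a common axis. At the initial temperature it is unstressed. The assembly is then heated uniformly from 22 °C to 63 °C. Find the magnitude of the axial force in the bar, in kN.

If the supports were absent, the total length change would be Σ αᵢΔT Lᵢ = 11.4×10⁻⁶×41×750 + 8.9×10⁻⁶×41×825 = 0.6516 mm.
Since the ends are fixed, an axial force P builds up, equal in every segment, with P · Σ Lᵢ/(AᵢEᵢ) = δ_free.
Σ Lᵢ/(AᵢEᵢ) = 750/(1325×29×10³) + 825/(1775×119×10³) = 2.342×10⁻⁵ mm/N.
So P = 0.6516 / 2.342×10⁻⁵ = 27.82 kN, compressive.

P ≈ 27.8 kN (compressive)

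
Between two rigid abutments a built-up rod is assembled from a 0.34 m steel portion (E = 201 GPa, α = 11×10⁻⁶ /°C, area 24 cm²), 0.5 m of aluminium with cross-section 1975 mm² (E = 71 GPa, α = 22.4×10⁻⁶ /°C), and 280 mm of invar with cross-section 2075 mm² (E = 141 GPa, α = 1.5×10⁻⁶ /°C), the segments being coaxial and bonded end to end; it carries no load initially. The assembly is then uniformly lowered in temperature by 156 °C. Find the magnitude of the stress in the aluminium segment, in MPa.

Free thermal contraction of the whole bar: Σ αᵢΔT Lᵢ = 11×10⁻⁶×156×340 + 22.4×10⁻⁶×156×500 + 1.5×10⁻⁶×156×280 = 2.396 mm.
The rigid supports impose zero overall length change; the single axial force P common to all segments must satisfy P Σ Lᵢ/(AᵢEᵢ) = δ_free.
The series flexibility is Σ Lᵢ/(AᵢEᵢ) = 340/(2400×201×10³) + 500/(1975×71×10³) + 280/(2075×141×10³) = 5.228×10⁻⁶ mm/N.
P = 2.396 / 5.228×10⁻⁶ = 458400 N = 458.4 kN, tensile.
σ_{aluminium} = P / A = 458400 / 1975 = 232.1 MPa.

σ ≈ 232 MPa (tensile)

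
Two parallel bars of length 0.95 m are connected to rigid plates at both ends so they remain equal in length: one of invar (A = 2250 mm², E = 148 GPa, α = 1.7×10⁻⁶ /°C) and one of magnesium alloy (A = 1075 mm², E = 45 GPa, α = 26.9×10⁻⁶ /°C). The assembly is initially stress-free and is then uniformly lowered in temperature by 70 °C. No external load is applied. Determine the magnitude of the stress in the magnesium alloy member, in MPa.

σ ≈ 69.3 MPa (tensile)

Both members must finish at the same length. With the larger α, the magnesium alloy tends to over-contract; the plates restrain it, putting the magnesium alloy in tension and the invar in compression. With no external load the two internal forces are equal and opposite, magnitude P.
Compatibility of the two members (thermal + elastic change equal): (α₁ − α₂)ΔT = P·[1/(A₁E₁) + 1/(A₂E₂)].
|α₁ − α₂|·ΔT = 25.2×10⁻⁶ × 70 = 0.001764.
1/(A₁E₁) + 1/(A₂E₂) = 1/(2250×148×10³) + 1/(1075×45×10³) = 2.367×10⁻⁸ N⁻¹.
P = 0.001764 / 2.367×10⁻⁸ = 74510 N = 74.51 kN.
σ_{magnesium alloy} = P/A₂ = 74510/1075 = 69.31 MPa, tensile.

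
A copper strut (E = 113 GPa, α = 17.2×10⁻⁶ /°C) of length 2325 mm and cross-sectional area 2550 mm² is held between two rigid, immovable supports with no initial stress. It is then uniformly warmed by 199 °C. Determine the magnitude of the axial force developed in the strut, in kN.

P ≈ 986 kN (compressive)

The ends cannot move, so σ = EαΔT = 113×10³ × 17.2×10⁻⁶ × 199 = 386.8 MPa.
Then P = σA = 386.8 × 2550 mm² = 986.3 kN, compressive.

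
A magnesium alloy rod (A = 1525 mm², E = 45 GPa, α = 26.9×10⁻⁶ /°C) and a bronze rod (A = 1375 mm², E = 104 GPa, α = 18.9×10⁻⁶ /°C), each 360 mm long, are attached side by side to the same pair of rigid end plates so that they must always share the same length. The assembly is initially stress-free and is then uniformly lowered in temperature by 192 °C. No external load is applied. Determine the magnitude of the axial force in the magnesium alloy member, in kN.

P ≈ 71.2 kN (tensile in the magnesium alloy)

Equilibrium of a rigid end plate with no external load gives equal and opposite internal forces ±P in the two members. Since α_{magnesium alloy} > α_{bronze}, cooling drives the magnesium alloy into tension and the bronze into compression.
Compatibility of the two members (thermal + elastic change equal): (α₁ − α₂)ΔT = P·[1/(A₁E₁) + 1/(A₂E₂)].
|α₁ − α₂|·ΔT = 8×10⁻⁶ × 192 = 0.001536.
1/(A₁E₁) + 1/(A₂E₂) = 1/(1525×45×10³) + 1/(1375×104×10³) = 2.156×10⁻⁸ N⁻¹.
So P = 0.001536 / 2.156×10⁻⁸ = 71.23 kN.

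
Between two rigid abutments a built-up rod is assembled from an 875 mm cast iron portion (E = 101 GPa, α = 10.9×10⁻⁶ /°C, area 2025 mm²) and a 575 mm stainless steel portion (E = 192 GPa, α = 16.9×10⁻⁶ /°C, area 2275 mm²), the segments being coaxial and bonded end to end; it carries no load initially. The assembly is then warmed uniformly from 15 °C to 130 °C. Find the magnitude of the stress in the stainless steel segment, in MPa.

Free thermal expansion of the whole bar: Σ αᵢΔT Lᵢ = 10.9×10⁻⁶×115×875 + 16.9×10⁻⁶×115×575 = 2.214 mm.
The rigid supports impose zero overall length change; the single axial force P common to all segments must satisfy P Σ Lᵢ/(AᵢEᵢ) = δ_free.
Σ Lᵢ/(AᵢEᵢ) = 875/(2025×101×10³) + 575/(2275×192×10³) = 5.595×10⁻⁶ mm/N.
P = 2.214 / 5.595×10⁻⁶ = 395800 N = 395.8 kN, compressive.
σ_{stainless steel} = P / A = 395800 / 2275 = 174 MPa.

σ ≈ 174 MPa (compressive)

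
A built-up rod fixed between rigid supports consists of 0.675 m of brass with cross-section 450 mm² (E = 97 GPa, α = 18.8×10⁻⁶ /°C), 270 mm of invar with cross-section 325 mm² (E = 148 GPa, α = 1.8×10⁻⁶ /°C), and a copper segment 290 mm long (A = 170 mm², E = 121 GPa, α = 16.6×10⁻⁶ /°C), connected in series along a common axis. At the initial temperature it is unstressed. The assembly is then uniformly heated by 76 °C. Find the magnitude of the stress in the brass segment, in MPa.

If the supports were absent, the total length change would be Σ αᵢΔT Lᵢ = 18.8×10⁻⁶×76×675 + 1.8×10⁻⁶×76×270 + 16.6×10⁻⁶×76×290 = 1.367 mm.
The rigid supports impose zero overall length change; the single axial force P common to all segments must satisfy P Σ Lᵢ/(AᵢEᵢ) = δ_free.
Σ Lᵢ/(AᵢEᵢ) = 675/(450×97×10³) + 270/(325×148×10³) + 290/(170×121×10³) = 3.518×10⁻⁵ mm/N.
So P = 1.367 / 3.518×10⁻⁵ = 38.87 kN, compressive.
σ_{brass} = P / A = 38870 / 450 = 86.38 MPa.

σ ≈ 86.4 MPa (compressive)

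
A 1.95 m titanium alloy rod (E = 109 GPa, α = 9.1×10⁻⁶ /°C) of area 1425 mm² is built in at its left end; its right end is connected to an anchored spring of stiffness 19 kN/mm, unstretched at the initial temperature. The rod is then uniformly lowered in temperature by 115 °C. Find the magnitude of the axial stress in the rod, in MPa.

The unrestrained thermal change is αΔT L = 9.1×10⁻⁶ × 115 × 1950 = 2.041 mm.
Let P be the tensile force in the spring. The rod extends elastically by PL/(AE) and the spring stretches by P/k; together these equal δ_free.
So P = δ_free / [L/(AE) + 1/k] = 2.041 / [ 1950/(1425×109×10³) + 1/(19×10³) ].
P = 2.041 / 6.519×10⁻⁵ = 31310 N.
σ = P/A = 31310/1425 = 21.97 MPa.

σ ≈ 22 MPa (tensile)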